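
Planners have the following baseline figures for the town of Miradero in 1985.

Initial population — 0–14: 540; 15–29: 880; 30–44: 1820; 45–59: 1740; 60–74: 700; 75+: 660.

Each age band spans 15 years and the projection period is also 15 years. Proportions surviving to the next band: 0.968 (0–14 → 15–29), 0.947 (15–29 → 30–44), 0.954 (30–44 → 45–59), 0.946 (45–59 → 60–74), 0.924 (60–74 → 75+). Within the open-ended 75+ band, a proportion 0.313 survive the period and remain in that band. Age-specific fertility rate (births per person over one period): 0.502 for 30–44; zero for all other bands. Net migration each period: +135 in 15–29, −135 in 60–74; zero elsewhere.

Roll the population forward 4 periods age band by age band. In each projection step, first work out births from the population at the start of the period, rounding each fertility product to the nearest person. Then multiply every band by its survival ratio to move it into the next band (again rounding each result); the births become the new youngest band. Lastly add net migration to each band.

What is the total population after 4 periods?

3952

Let band 1 be 0–14 through band 6 = 75+.
Period 1:
Births: 1820 × 0.502 = 914
Band 2: 540 × 0.968 = 523
Band 3: 880 × 0.947 = 833
Band 4: 1820 × 0.954 = 1736
Band 5: 1740 × 0.946 = 1646
Band 6: 700 × 0.924 + 660 × 0.313 = 647 + 207 = 854
Net migration: Band 2 + 135 → 658; Band 5 − 135 → 1511
Giving 914 / 658 / 833 / 1736 / 1511 / 854.
Period 2:
Births: 833 × 0.502 = 418
Band 2: 914 × 0.968 = 885
Band 3: 658 × 0.947 = 623
Band 4: 833 × 0.954 = 795
Band 5: 1736 × 0.946 = 1642
Band 6: 1511 × 0.924 + 854 × 0.313 = 1396 + 267 = 1663
Net migration: Band 2 + 135 → 1020; Band 5 − 135 → 1507
Giving 418 / 1020 / 623 / 795 / 1507 / 1663.
Period 3:
Births: 623 × 0.502 = 313
Band 2: 418 × 0.968 = 405
Band 3: 1020 × 0.947 = 966
Band 4: 623 × 0.954 = 594
Band 5: 795 × 0.946 = 752
Band 6: 1507 × 0.924 + 1663 × 0.313 = 1392 + 521 = 1913
Net migration: Band 2 + 135 → 540; Band 5 − 135 → 617
Giving 313 / 540 / 966 / 594 / 617 / 1913.
Period 4:
Births: 966 × 0.502 = 485
Band 2: 313 × 0.968 = 303
Band 3: 540 × 0.947 = 511
Band 4: 966 × 0.954 = 922
Band 5: 594 × 0.946 = 562
Band 6: 617 × 0.924 + 1913 × 0.313 = 570 + 599 = 1169
Net migration: Band 2 + 135 → 438; Band 5 − 135 → 427
Giving 485 / 438 / 511 / 922 / 427 / 1169.
Total after period 4: 485 + 438 + 511 + 922 + 427 + 1169 = 3952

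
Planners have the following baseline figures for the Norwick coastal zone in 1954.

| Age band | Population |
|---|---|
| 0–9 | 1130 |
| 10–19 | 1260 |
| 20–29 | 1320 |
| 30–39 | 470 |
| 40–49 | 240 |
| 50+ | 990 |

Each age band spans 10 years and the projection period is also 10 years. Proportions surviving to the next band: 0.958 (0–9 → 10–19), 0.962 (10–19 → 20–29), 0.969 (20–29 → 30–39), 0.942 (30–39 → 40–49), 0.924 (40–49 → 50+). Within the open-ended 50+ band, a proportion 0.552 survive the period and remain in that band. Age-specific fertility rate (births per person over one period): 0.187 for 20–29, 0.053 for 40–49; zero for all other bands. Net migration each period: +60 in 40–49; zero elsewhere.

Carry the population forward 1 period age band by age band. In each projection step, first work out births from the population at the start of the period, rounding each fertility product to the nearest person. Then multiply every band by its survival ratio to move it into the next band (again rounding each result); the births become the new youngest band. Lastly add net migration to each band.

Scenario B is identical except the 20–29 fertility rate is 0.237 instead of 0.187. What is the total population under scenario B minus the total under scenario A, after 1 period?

66

Let band 1 be 0–9 through band 6 = 50+.
Period 1.
Births: 1320 * 0.187 = 247  |  240 * 0.053 = 13 — total 260
Band 2: 1130 * 0.958 = 1083
Band 3: 1260 * 0.962 = 1212
Band 4: 1320 * 0.969 = 1279
Band 5: 470 * 0.942 = 443
Band 6: 240 * 0.924 + 990 * 0.552 = 222 + 546 = 768
Net migration: Band 5 + 60 → 503
→ [260, 1083, 1212, 1279, 503, 768]
Scenario A total after 1 period: 5105
Scenario B projection —
Period 1.
Births: 1320 * 0.237 = 313  |  240 * 0.053 = 13 — total 326
Band 2: 1130 * 0.958 = 1083
Band 3: 1260 * 0.962 = 1212
Band 4: 1320 * 0.969 = 1279
Band 5: 470 * 0.942 = 443
Band 6: 240 * 0.924 + 990 * 0.552 = 222 + 546 = 768
Net migration: Band 5 + 60 → 503
→ [326, 1083, 1212, 1279, 503, 768]
Scenario B total after 1 period: 5171
Difference B − A = 5171 − 5105 = 66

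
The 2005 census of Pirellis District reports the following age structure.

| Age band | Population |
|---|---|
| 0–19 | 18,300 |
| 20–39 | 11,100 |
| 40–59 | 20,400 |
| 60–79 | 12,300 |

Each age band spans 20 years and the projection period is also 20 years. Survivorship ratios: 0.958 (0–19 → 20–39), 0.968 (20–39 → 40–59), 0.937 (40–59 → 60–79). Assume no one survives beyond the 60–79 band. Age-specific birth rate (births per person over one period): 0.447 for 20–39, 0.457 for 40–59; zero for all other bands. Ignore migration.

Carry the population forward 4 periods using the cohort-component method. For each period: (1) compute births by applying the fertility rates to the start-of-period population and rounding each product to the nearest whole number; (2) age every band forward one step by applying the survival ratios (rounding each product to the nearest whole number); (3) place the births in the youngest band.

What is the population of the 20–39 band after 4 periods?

Period 1.
Births: 11100 × 0.447 = 4962 ; 20400 × 0.457 = 9323 → 14285
20–39: 18300 × 0.958 = 17531
40–59: 11100 × 0.968 = 10745
60–79: 20400 × 0.937 = 19115
→ [14285, 17531, 10745, 19115]
Period 2.
Births: 17531 × 0.447 = 7836 ; 10745 × 0.457 = 4910 → 12746
20–39: 14285 × 0.958 = 13685
40–59: 17531 × 0.968 = 16970
60–79: 10745 × 0.937 = 10068
→ [12746, 13685, 16970, 10068]
Period 3.
Births: 13685 × 0.447 = 6117 ; 16970 × 0.457 = 7755 → 13872
20–39: 12746 × 0.958 = 12211
40–59: 13685 × 0.968 = 13247
60–79: 16970 × 0.937 = 15901
→ [13872, 12211, 13247, 15901]
Period 4.
Births: 12211 × 0.447 = 5458 ; 13247 × 0.457 = 6054 → 11512
20–39: 13872 × 0.958 = 13289
40–59: 12211 × 0.968 = 11820
60–79: 13247 × 0.937 = 12412
→ [11512, 13289, 11820, 12412]

13289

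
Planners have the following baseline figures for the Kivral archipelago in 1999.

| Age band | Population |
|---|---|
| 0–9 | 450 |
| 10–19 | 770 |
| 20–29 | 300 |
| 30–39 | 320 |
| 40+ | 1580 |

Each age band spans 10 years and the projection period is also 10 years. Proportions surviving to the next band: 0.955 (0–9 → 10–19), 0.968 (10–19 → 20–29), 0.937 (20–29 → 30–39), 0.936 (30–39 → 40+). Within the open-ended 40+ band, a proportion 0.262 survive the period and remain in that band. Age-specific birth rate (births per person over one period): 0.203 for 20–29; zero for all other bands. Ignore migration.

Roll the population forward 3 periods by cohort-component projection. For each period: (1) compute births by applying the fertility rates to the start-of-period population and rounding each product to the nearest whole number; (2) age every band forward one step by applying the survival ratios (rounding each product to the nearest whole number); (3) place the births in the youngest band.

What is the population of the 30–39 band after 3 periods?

Numbering the bands 1..5 from youngest to oldest:
Period 1:
Births: 300 × 0.203 = 61
Band 2: 450 × 0.955 = 430
Band 3: 770 × 0.968 = 745
Band 4: 300 × 0.937 = 281
Band 5: 320 × 0.936 + 1580 × 0.262 = 300 + 414 = 714
Population now: 0–9=61, 10–19=430, 20–29=745, 30–39=281, 40+=714
Period 2:
Births: 745 × 0.203 = 151
Band 2: 61 × 0.955 = 58
Band 3: 430 × 0.968 = 416
Band 4: 745 × 0.937 = 698
Band 5: 281 × 0.936 + 714 × 0.262 = 263 + 187 = 450
Population now: 0–9=151, 10–19=58, 20–29=416, 30–39=698, 40+=450
Period 3:
Births: 416 × 0.203 = 84
Band 2: 151 × 0.955 = 144
Band 3: 58 × 0.968 = 56
Band 4: 416 × 0.937 = 390
Band 5: 698 × 0.936 + 450 × 0.262 = 653 + 118 = 771
Population now: 0–9=84, 10–19=144, 20–29=56, 30–39=390, 40+=771

390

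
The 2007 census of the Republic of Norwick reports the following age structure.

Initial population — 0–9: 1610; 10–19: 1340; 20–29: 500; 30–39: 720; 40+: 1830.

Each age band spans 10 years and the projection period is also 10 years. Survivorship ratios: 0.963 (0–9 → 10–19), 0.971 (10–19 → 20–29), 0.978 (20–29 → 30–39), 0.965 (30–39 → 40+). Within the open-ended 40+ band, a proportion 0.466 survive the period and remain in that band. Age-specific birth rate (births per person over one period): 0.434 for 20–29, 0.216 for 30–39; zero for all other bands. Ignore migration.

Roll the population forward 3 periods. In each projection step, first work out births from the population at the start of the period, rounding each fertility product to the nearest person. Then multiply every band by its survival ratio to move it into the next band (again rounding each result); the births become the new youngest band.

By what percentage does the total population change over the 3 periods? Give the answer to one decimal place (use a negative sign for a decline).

-13.7

— Period 1 —
Births: 500 * 0.434 = 217 ; 720 * 0.216 = 156 → total 373
10–19: 1610 * 0.963 = 1550
20–29: 1340 * 0.971 = 1301
30–39: 500 * 0.978 = 489
40+: 720 * 0.965 + 1830 * 0.466 = 695 + 853 = 1548
End of period: [373, 1550, 1301, 489, 1548]
— Period 2 —
Births: 1301 * 0.434 = 565 ; 489 * 0.216 = 106 → total 671
10–19: 373 * 0.963 = 359
20–29: 1550 * 0.971 = 1505
30–39: 1301 * 0.978 = 1272
40+: 489 * 0.965 + 1548 * 0.466 = 472 + 721 = 1193
End of period: [671, 359, 1505, 1272, 1193]
— Period 3 —
Births: 1505 * 0.434 = 653 ; 1272 * 0.216 = 275 → total 928
10–19: 671 * 0.963 = 646
20–29: 359 * 0.971 = 349
30–39: 1505 * 0.978 = 1472
40+: 1272 * 0.965 + 1193 * 0.466 = 1227 + 556 = 1783
End of period: [928, 646, 349, 1472, 1783]
Total: 6000 → 5178; change = -822; percentage change = -13.7%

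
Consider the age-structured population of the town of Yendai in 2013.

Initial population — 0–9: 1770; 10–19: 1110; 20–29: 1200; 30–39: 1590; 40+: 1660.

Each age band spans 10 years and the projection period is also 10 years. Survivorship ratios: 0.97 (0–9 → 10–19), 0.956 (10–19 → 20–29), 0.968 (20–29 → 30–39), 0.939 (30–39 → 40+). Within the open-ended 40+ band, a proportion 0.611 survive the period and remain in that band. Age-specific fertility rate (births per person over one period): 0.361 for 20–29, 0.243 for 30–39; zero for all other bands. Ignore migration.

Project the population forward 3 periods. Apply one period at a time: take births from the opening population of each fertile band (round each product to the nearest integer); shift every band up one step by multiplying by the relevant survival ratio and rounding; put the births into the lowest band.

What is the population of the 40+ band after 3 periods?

2567

Call the groups 1 to 5, youngest first.
Period 1.
Births: 1200 × 0.361 = 433  |  1590 × 0.243 = 386 → 819
Group 2: 1770 × 0.97 = 1717
Group 3: 1110 × 0.956 = 1061
Group 4: 1200 × 0.968 = 1162
Group 5: 1590 × 0.939 + 1660 × 0.611 = 1493 + 1014 = 2507
→ [819, 1717, 1061, 1162, 2507]
Period 2.
Births: 1061 × 0.361 = 383  |  1162 × 0.243 = 282 → 665
Group 2: 819 × 0.97 = 794
Group 3: 1717 × 0.956 = 1641
Group 4: 1061 × 0.968 = 1027
Group 5: 1162 × 0.939 + 2507 × 0.611 = 1091 + 1532 = 2623
→ [665, 794, 1641, 1027, 2623]
Period 3.
Births: 1641 × 0.361 = 592  |  1027 × 0.243 = 250 → 842
Group 2: 665 × 0.97 = 645
Group 3: 794 × 0.956 = 759
Group 4: 1641 × 0.968 = 1588
Group 5: 1027 × 0.939 + 2623 × 0.611 = 964 + 1603 = 2567
→ [842, 645, 759, 1588, 2567]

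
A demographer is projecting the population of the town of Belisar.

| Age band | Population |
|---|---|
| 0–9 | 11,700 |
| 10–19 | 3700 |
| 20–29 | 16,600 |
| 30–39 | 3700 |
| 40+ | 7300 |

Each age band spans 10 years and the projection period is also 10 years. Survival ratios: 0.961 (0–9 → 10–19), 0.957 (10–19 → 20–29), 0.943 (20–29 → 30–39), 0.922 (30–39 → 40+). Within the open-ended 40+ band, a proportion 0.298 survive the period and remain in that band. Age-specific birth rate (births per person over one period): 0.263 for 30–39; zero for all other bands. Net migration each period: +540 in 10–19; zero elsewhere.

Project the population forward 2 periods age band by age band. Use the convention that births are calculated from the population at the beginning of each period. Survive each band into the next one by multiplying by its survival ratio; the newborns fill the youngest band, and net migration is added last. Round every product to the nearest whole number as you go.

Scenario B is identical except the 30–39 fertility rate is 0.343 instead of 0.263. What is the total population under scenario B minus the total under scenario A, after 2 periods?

— Period 1 —
Births: 3700 × 0.263 = 973
10–19: 11700 × 0.961 = 11244
20–29: 3700 × 0.957 = 3541
30–39: 16600 × 0.943 = 15654
40+: 3700 × 0.922 + 7300 × 0.298 = 3411 + 2175 = 5586
Net migration: 10–19 + 540 → 11784
→ [973, 11784, 3541, 15654, 5586]
— Period 2 —
Births: 15654 × 0.263 = 4117
10–19: 973 × 0.961 = 935
20–29: 11784 × 0.957 = 11277
30–39: 3541 × 0.943 = 3339
40+: 15654 × 0.922 + 5586 × 0.298 = 14433 + 1665 = 16098
Net migration: 10–19 + 540 → 1475
→ [4117, 1475, 11277, 3339, 16098]
Scenario A total after 2 periods: 36306
Scenario B projection —
— Period 1 —
Births: 3700 × 0.343 = 1269
10–19: 11700 × 0.961 = 11244
20–29: 3700 × 0.957 = 3541
30–39: 16600 × 0.943 = 15654
40+: 3700 × 0.922 + 7300 × 0.298 = 3411 + 2175 = 5586
Net migration: 10–19 + 540 → 11784
→ [1269, 11784, 3541, 15654, 5586]
— Period 2 —
Births: 15654 × 0.343 = 5369
10–19: 1269 × 0.961 = 1220
20–29: 11784 × 0.957 = 11277
30–39: 3541 × 0.943 = 3339
40+: 15654 × 0.922 + 5586 × 0.298 = 14433 + 1665 = 16098
Net migration: 10–19 + 540 → 1760
→ [5369, 1760, 11277, 3339, 16098]
Scenario B total after 2 periods: 37843
Difference B − A = 37843 − 36306 = 1537

1537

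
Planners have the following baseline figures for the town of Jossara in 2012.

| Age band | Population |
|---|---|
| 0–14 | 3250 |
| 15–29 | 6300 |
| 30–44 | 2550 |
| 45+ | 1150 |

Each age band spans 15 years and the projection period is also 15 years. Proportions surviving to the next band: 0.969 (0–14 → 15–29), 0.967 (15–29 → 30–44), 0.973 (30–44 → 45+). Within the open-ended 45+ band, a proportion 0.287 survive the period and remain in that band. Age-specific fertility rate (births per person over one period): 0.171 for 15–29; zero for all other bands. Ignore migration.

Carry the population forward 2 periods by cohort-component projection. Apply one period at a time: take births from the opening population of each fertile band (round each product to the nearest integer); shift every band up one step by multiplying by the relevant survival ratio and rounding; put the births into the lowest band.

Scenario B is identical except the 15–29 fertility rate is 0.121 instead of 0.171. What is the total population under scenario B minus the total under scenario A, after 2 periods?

-463

Period 1.
Births: 6300 × 0.171 = 1077
15–29: 3250 × 0.969 = 3149
30–44: 6300 × 0.967 = 6092
45+: 2550 × 0.973 + 1150 × 0.287 = 2481 + 330 = 2811
Giving 1077 / 3149 / 6092 / 2811.
Period 2.
Births: 3149 × 0.171 = 538
15–29: 1077 × 0.969 = 1044
30–44: 3149 × 0.967 = 3045
45+: 6092 × 0.973 + 2811 × 0.287 = 5928 + 807 = 6735
Giving 538 / 1044 / 3045 / 6735.
Scenario A total after 2 periods: 11362
Scenario B projection —
Period 1.
Births: 6300 × 0.121 = 762
15–29: 3250 × 0.969 = 3149
30–44: 6300 × 0.967 = 6092
45+: 2550 × 0.973 + 1150 × 0.287 = 2481 + 330 = 2811
Giving 762 / 3149 / 6092 / 2811.
Period 2.
Births: 3149 × 0.121 = 381
15–29: 762 × 0.969 = 738
30–44: 3149 × 0.967 = 3045
45+: 6092 × 0.973 + 2811 × 0.287 = 5928 + 807 = 6735
Giving 381 / 738 / 3045 / 6735.
Scenario B total after 2 periods: 10899
Difference B − A = 10899 − 11362 = -463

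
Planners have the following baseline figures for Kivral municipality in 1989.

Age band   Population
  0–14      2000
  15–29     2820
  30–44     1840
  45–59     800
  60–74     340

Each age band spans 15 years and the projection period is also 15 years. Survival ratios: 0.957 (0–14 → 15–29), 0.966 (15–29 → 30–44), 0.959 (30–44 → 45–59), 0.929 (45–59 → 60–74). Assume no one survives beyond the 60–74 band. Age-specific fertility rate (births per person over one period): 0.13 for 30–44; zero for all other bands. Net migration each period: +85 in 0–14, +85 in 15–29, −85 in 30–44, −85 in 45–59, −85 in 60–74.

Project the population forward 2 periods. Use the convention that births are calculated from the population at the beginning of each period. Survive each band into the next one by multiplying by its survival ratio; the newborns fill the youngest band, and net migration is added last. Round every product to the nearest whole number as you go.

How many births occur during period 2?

343

[period 1]
Births: 1840 * 0.13 = 239
15–29: 2000 * 0.957 = 1914
30–44: 2820 * 0.966 = 2724
45–59: 1840 * 0.959 = 1765
60–74: 800 * 0.929 = 743
Net migration: 0–14 + 85 → 324; 15–29 + 85 → 1999; 30–44 − 85 → 2639; 45–59 − 85 → 1680; 60–74 − 85 → 658
End of period: [324, 1999, 2639, 1680, 658]
[period 2]
Births: 2639 * 0.13 = 343
15–29: 324 * 0.957 = 310
30–44: 1999 * 0.966 = 1931
45–59: 2639 * 0.959 = 2531
60–74: 1680 * 0.929 = 1561
Net migration: 0–14 + 85 → 428; 15–29 + 85 → 395; 30–44 − 85 → 1846; 45–59 − 85 → 2446; 60–74 − 85 → 1476
End of period: [428, 395, 1846, 2446, 1476]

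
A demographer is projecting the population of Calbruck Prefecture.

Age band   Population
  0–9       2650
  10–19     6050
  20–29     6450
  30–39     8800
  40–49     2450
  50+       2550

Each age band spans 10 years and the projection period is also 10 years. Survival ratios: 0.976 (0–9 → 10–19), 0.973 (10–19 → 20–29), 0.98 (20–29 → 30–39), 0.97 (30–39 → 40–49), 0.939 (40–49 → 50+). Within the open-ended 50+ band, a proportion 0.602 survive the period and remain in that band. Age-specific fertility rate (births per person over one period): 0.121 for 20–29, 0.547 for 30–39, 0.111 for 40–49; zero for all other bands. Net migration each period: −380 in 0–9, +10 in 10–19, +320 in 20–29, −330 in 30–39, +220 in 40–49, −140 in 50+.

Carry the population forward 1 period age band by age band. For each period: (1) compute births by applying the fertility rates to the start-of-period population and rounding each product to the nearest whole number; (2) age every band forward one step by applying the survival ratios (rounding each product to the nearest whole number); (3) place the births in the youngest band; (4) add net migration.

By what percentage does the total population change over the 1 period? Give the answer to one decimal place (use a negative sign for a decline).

13.1

Numbering the groups 1..6 from youngest to oldest:
Period 1:
Births: 6450 × 0.121 = 780 ; 8800 × 0.547 = 4814 ; 2450 × 0.111 = 272 — total 5866
Group 2: 2650 × 0.976 = 2586
Group 3: 6050 × 0.973 = 5887
Group 4: 6450 × 0.98 = 6321
Group 5: 8800 × 0.97 = 8536
Group 6: 2450 × 0.939 + 2550 × 0.602 = 2301 + 1535 = 3836
Net migration: Group 1 − 380 → 5486; Group 2 + 10 → 2596; Group 3 + 320 → 6207; Group 4 − 330 → 5991; Group 5 + 220 → 8756; Group 6 − 140 → 3696
Population now: 0–9=5486, 10–19=2596, 20–29=6207, 30–39=5991, 40–49=8756, 50+=3696
Total: 28950 → 32732; change = 3782; percentage change = 13.1%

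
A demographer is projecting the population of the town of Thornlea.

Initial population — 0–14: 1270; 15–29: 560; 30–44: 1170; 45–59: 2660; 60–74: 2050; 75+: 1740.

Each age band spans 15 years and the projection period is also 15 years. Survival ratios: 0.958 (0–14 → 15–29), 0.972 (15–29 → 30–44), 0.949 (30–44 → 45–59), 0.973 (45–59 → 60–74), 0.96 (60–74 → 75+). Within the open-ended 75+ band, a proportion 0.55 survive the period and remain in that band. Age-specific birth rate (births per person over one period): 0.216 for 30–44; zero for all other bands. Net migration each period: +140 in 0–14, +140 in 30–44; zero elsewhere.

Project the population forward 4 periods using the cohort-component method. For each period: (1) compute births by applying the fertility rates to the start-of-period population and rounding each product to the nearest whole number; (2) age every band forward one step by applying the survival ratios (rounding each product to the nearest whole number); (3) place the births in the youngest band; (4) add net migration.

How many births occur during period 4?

Call the groups 1 to 6, youngest first.
[period 1]
Births: 1170 × 0.216 = 253
Group 2: 1270 × 0.958 = 1217
Group 3: 560 × 0.972 = 544
Group 4: 1170 × 0.949 = 1110
Group 5: 2660 × 0.973 = 2588
Group 6: 2050 × 0.96 + 1740 × 0.55 = 1968 + 957 = 2925
Net migration: Group 1 + 140 → 393; Group 3 + 140 → 684
End of period: [393, 1217, 684, 1110, 2588, 2925]
[period 2]
Births: 684 × 0.216 = 148
Group 2: 393 × 0.958 = 376
Group 3: 1217 × 0.972 = 1183
Group 4: 684 × 0.949 = 649
Group 5: 1110 × 0.973 = 1080
Group 6: 2588 × 0.96 + 2925 × 0.55 = 2484 + 1609 = 4093
Net migration: Group 1 + 140 → 288; Group 3 + 140 → 1323
End of period: [288, 376, 1323, 649, 1080, 4093]
[period 3]
Births: 1323 × 0.216 = 286
Group 2: 288 × 0.958 = 276
Group 3: 376 × 0.972 = 365
Group 4: 1323 × 0.949 = 1256
Group 5: 649 × 0.973 = 631
Group 6: 1080 × 0.96 + 4093 × 0.55 = 1037 + 2251 = 3288
Net migration: Group 1 + 140 → 426; Group 3 + 140 → 505
End of period: [426, 276, 505, 1256, 631, 3288]
[period 4]
Births: 505 × 0.216 = 109
Group 2: 426 × 0.958 = 408
Group 3: 276 × 0.972 = 268
Group 4: 505 × 0.949 = 479
Group 5: 1256 × 0.973 = 1222
Group 6: 631 × 0.96 + 3288 × 0.55 = 606 + 1808 = 2414
Net migration: Group 1 + 140 → 249; Group 3 + 140 → 408
End of period: [249, 408, 408, 479, 1222, 2414]

109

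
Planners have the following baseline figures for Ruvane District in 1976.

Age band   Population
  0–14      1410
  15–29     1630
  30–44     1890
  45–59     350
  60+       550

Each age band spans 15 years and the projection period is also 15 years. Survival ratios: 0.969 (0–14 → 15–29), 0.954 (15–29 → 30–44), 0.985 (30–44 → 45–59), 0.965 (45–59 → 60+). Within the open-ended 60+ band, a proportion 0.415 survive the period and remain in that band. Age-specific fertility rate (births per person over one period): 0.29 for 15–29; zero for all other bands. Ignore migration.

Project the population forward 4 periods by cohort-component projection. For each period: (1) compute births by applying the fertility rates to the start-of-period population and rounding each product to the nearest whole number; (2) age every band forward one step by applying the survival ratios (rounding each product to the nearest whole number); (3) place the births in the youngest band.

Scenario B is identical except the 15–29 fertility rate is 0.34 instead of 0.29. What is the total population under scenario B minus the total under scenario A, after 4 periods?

227

Numbering the groups 1..5 from youngest to oldest:
Period 1.
Births: 1630 × 0.29 = 473
Group 2: 1410 × 0.969 = 1366
Group 3: 1630 × 0.954 = 1555
Group 4: 1890 × 0.985 = 1862
Group 5: 350 × 0.965 + 550 × 0.415 = 338 + 228 = 566
End of period: [473, 1366, 1555, 1862, 566]
Period 2.
Births: 1366 × 0.29 = 396
Group 2: 473 × 0.969 = 458
Group 3: 1366 × 0.954 = 1303
Group 4: 1555 × 0.985 = 1532
Group 5: 1862 × 0.965 + 566 × 0.415 = 1797 + 235 = 2032
End of period: [396, 458, 1303, 1532, 2032]
Period 3.
Births: 458 × 0.29 = 133
Group 2: 396 × 0.969 = 384
Group 3: 458 × 0.954 = 437
Group 4: 1303 × 0.985 = 1283
Group 5: 1532 × 0.965 + 2032 × 0.415 = 1478 + 843 = 2321
End of period: [133, 384, 437, 1283, 2321]
Period 4.
Births: 384 × 0.29 = 111
Group 2: 133 × 0.969 = 129
Group 3: 384 × 0.954 = 366
Group 4: 437 × 0.985 = 430
Group 5: 1283 × 0.965 + 2321 × 0.415 = 1238 + 963 = 2201
End of period: [111, 129, 366, 430, 2201]
Scenario A total after 4 periods: 3237
Scenario B projection —
Period 1.
Births: 1630 × 0.34 = 554
Group 2: 1410 × 0.969 = 1366
Group 3: 1630 × 0.954 = 1555
Group 4: 1890 × 0.985 = 1862
Group 5: 350 × 0.965 + 550 × 0.415 = 338 + 228 = 566
End of period: [554, 1366, 1555, 1862, 566]
Period 2.
Births: 1366 × 0.34 = 464
Group 2: 554 × 0.969 = 537
Group 3: 1366 × 0.954 = 1303
Group 4: 1555 × 0.985 = 1532
Group 5: 1862 × 0.965 + 566 × 0.415 = 1797 + 235 = 2032
End of period: [464, 537, 1303, 1532, 2032]
Period 3.
Births: 537 × 0.34 = 183
Group 2: 464 × 0.969 = 450
Group 3: 537 × 0.954 = 512
Group 4: 1303 × 0.985 = 1283
Group 5: 1532 × 0.965 + 2032 × 0.415 = 1478 + 843 = 2321
End of period: [183, 450, 512, 1283, 2321]
Period 4.
Births: 450 × 0.34 = 153
Group 2: 183 × 0.969 = 177
Group 3: 450 × 0.954 = 429
Group 4: 512 × 0.985 = 504
Group 5: 1283 × 0.965 + 2321 × 0.415 = 1238 + 963 = 2201
End of period: [153, 177, 429, 504, 2201]
Scenario B total after 4 periods: 3464
Difference B − A = 3464 − 3237 = 227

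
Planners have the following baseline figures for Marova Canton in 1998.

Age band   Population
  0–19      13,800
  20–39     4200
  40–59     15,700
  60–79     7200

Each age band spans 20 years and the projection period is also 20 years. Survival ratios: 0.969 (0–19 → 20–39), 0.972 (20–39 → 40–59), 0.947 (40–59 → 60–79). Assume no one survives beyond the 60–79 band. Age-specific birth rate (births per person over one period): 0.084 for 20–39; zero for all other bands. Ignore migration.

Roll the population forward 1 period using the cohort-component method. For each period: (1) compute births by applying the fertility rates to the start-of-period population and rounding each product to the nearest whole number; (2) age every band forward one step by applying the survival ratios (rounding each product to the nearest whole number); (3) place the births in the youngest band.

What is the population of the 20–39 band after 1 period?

13372

Call the bands 1 to 4, youngest first.
[period 1]
Births: 4200 × 0.084 = 353
Band 2: 13800 × 0.969 = 13372
Band 3: 4200 × 0.972 = 4082
Band 4: 15700 × 0.947 = 14868
→ [353, 13372, 4082, 14868]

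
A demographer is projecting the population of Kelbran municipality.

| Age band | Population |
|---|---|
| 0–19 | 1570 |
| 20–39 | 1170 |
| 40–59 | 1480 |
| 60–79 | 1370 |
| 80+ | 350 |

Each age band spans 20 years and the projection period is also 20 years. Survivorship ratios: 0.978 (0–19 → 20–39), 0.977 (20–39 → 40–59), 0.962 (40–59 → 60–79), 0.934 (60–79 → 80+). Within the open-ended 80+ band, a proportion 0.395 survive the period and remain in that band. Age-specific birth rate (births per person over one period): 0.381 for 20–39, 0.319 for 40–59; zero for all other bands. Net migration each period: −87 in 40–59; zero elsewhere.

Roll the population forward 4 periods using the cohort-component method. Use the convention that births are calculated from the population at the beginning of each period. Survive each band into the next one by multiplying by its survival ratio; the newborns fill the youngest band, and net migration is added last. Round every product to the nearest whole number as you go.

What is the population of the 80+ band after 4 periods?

Numbering the bands 1..5 from youngest to oldest:
— Period 1 —
Births: 1170 × 0.381 = 446 ; 1480 × 0.319 = 472 → total 918
Band 2: 1570 × 0.978 = 1535
Band 3: 1170 × 0.977 = 1143
Band 4: 1480 × 0.962 = 1424
Band 5: 1370 × 0.934 + 350 × 0.395 = 1280 + 138 = 1418
Net migration: Band 3 − 87 → 1056
Population now: 0–19=918, 20–39=1535, 40–59=1056, 60–79=1424, 80+=1418
— Period 2 —
Births: 1535 × 0.381 = 585 ; 1056 × 0.319 = 337 → total 922
Band 2: 918 × 0.978 = 898
Band 3: 1535 × 0.977 = 1500
Band 4: 1056 × 0.962 = 1016
Band 5: 1424 × 0.934 + 1418 × 0.395 = 1330 + 560 = 1890
Net migration: Band 3 − 87 → 1413
Population now: 0–19=922, 20–39=898, 40–59=1413, 60–79=1016, 80+=1890
— Period 3 —
Births: 898 × 0.381 = 342 ; 1413 × 0.319 = 451 → total 793
Band 2: 922 × 0.978 = 902
Band 3: 898 × 0.977 = 877
Band 4: 1413 × 0.962 = 1359
Band 5: 1016 × 0.934 + 1890 × 0.395 = 949 + 747 = 1696
Net migration: Band 3 − 87 → 790
Population now: 0–19=793, 20–39=902, 40–59=790, 60–79=1359, 80+=1696
— Period 4 —
Births: 902 × 0.381 = 344 ; 790 × 0.319 = 252 → total 596
Band 2: 793 × 0.978 = 776
Band 3: 902 × 0.977 = 881
Band 4: 790 × 0.962 = 760
Band 5: 1359 × 0.934 + 1696 × 0.395 = 1269 + 670 = 1939
Net migration: Band 3 − 87 → 794
Population now: 0–19=596, 20–39=776, 40–59=794, 60–79=760, 80+=1939

1939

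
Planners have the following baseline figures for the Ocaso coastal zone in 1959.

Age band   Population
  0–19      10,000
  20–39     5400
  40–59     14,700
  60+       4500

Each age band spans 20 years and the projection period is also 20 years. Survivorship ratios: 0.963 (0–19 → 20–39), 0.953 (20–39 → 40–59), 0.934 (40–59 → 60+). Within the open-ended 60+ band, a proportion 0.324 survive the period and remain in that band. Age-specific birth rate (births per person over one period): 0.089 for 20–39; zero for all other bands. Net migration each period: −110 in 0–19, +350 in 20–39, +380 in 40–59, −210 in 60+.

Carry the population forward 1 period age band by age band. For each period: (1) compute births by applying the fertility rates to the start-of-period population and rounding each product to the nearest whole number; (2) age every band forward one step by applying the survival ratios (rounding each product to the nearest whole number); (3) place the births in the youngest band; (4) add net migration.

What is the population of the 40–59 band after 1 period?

5526

Numbering the bands 1..4 from youngest to oldest:
Period 1:
Births: 5400 × 0.089 = 481
Band 2: 10000 × 0.963 = 9630
Band 3: 5400 × 0.953 = 5146
Band 4: 14700 × 0.934 + 4500 × 0.324 = 13730 + 1458 = 15188
Net migration: Band 1 − 110 → 371; Band 2 + 350 → 9980; Band 3 + 380 → 5526; Band 4 − 210 → 14978
End of period: [371, 9980, 5526, 14978]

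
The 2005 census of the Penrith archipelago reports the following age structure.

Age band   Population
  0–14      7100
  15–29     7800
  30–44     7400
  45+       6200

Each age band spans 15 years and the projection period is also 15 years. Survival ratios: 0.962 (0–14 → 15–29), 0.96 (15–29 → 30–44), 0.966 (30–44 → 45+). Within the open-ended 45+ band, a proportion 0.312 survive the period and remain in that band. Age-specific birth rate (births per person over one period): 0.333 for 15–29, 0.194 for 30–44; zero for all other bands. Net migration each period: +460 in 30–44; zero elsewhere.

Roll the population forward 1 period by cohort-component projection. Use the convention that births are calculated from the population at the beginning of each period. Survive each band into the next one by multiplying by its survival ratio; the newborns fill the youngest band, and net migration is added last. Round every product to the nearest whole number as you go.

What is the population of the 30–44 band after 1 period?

7948

(Groups numbered youngest = 1 to oldest = 4.)
Period 1.
Births: 7800 × 0.333 = 2597, 7400 × 0.194 = 1436 → 4033
Group 2: 7100 × 0.962 = 6830
Group 3: 7800 × 0.96 = 7488
Group 4: 7400 × 0.966 + 6200 × 0.312 = 7148 + 1934 = 9082
Net migration: Group 3 + 460 → 7948
Population now: 0–14=4033, 15–29=6830, 30–44=7948, 45+=9082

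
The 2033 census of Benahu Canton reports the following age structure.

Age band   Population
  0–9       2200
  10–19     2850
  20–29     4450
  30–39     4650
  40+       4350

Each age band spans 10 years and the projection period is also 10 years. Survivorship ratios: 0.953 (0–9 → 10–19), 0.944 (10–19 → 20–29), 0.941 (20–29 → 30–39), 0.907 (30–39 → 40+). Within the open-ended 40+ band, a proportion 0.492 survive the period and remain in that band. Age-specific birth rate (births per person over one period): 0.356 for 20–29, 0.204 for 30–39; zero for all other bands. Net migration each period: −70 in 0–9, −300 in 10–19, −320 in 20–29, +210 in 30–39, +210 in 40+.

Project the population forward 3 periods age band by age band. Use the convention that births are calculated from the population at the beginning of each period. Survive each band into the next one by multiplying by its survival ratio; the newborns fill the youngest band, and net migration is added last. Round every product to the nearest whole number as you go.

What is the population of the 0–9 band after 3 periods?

After projecting period 1:
Births: 4450 × 0.356 = 1584 ; 4650 × 0.204 = 949 → total 2533
10–19: 2200 × 0.953 = 2097
20–29: 2850 × 0.944 = 2690
30–39: 4450 × 0.941 = 4187
40+: 4650 × 0.907 + 4350 × 0.492 = 4218 + 2140 = 6358
Net migration: 0–9 − 70 → 2463; 10–19 − 300 → 1797; 20–29 − 320 → 2370; 30–39 + 210 → 4397; 40+ + 210 → 6568
→ [2463, 1797, 2370, 4397, 6568]
After projecting period 2:
Births: 2370 × 0.356 = 844 ; 4397 × 0.204 = 897 → total 1741
10–19: 2463 × 0.953 = 2347
20–29: 1797 × 0.944 = 1696
30–39: 2370 × 0.941 = 2230
40+: 4397 × 0.907 + 6568 × 0.492 = 3988 + 3231 = 7219
Net migration: 0–9 − 70 → 1671; 10–19 − 300 → 2047; 20–29 − 320 → 1376; 30–39 + 210 → 2440; 40+ + 210 → 7429
→ [1671, 2047, 1376, 2440, 7429]
After projecting period 3:
Births: 1376 × 0.356 = 490 ; 2440 × 0.204 = 498 → total 988
10–19: 1671 × 0.953 = 1592
20–29: 2047 × 0.944 = 1932
30–39: 1376 × 0.941 = 1295
40+: 2440 × 0.907 + 7429 × 0.492 = 2213 + 3655 = 5868
Net migration: 0–9 − 70 → 918; 10–19 − 300 → 1292; 20–29 − 320 → 1612; 30–39 + 210 → 1505; 40+ + 210 → 6078
→ [918, 1292, 1612, 1505, 6078]

918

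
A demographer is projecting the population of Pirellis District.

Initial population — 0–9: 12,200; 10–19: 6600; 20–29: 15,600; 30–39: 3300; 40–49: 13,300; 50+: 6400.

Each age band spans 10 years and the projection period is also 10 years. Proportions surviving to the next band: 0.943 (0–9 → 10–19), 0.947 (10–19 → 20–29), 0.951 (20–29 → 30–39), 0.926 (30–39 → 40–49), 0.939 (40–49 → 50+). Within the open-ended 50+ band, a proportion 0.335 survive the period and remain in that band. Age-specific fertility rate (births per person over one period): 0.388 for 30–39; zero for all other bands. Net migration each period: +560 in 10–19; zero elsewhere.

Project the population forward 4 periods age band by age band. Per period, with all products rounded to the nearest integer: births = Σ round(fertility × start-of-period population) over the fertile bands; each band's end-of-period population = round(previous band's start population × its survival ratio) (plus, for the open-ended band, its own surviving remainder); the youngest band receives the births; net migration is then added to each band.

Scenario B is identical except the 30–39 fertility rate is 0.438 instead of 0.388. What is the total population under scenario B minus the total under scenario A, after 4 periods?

1627

Period 1:
Births: 3300 × 0.388 = 1280
10–19: 12200 × 0.943 = 11505
20–29: 6600 × 0.947 = 6250
30–39: 15600 × 0.951 = 14836
40–49: 3300 × 0.926 = 3056
50+: 13300 × 0.939 + 6400 × 0.335 = 12489 + 2144 = 14633
Net migration: 10–19 + 560 → 12065
Population now: 0–9=1280, 10–19=12065, 20–29=6250, 30–39=14836, 40–49=3056, 50+=14633
Period 2:
Births: 14836 × 0.388 = 5756
10–19: 1280 × 0.943 = 1207
20–29: 12065 × 0.947 = 11426
30–39: 6250 × 0.951 = 5944
40–49: 14836 × 0.926 = 13738
50+: 3056 × 0.939 + 14633 × 0.335 = 2870 + 4902 = 7772
Net migration: 10–19 + 560 → 1767
Population now: 0–9=5756, 10–19=1767, 20–29=11426, 30–39=5944, 40–49=13738, 50+=7772
Period 3:
Births: 5944 × 0.388 = 2306
10–19: 5756 × 0.943 = 5428
20–29: 1767 × 0.947 = 1673
30–39: 11426 × 0.951 = 10866
40–49: 5944 × 0.926 = 5504
50+: 13738 × 0.939 + 7772 × 0.335 = 12900 + 2604 = 15504
Net migration: 10–19 + 560 → 5988
Population now: 0–9=2306, 10–19=5988, 20–29=1673, 30–39=10866, 40–49=5504, 50+=15504
Period 4:
Births: 10866 × 0.388 = 4216
10–19: 2306 × 0.943 = 2175
20–29: 5988 × 0.947 = 5671
30–39: 1673 × 0.951 = 1591
40–49: 10866 × 0.926 = 10062
50+: 5504 × 0.939 + 15504 × 0.335 = 5168 + 5194 = 10362
Net migration: 10–19 + 560 → 2735
Population now: 0–9=4216, 10–19=2735, 20–29=5671, 30–39=1591, 40–49=10062, 50+=10362
Scenario A total after 4 periods: 34637
Scenario B projection —
Period 1:
Births: 3300 × 0.438 = 1445
10–19: 12200 × 0.943 = 11505
20–29: 6600 × 0.947 = 6250
30–39: 15600 × 0.951 = 14836
40–49: 3300 × 0.926 = 3056
50+: 13300 × 0.939 + 6400 × 0.335 = 12489 + 2144 = 14633
Net migration: 10–19 + 560 → 12065
Population now: 0–9=1445, 10–19=12065, 20–29=6250, 30–39=14836, 40–49=3056, 50+=14633
Period 2:
Births: 14836 × 0.438 = 6498
10–19: 1445 × 0.943 = 1363
20–29: 12065 × 0.947 = 11426
30–39: 6250 × 0.951 = 5944
40–49: 14836 × 0.926 = 13738
50+: 3056 × 0.939 + 14633 × 0.335 = 2870 + 4902 = 7772
Net migration: 10–19 + 560 → 1923
Population now: 0–9=6498, 10–19=1923, 20–29=11426, 30–39=5944, 40–49=13738, 50+=7772
Period 3:
Births: 5944 × 0.438 = 2603
10–19: 6498 × 0.943 = 6128
20–29: 1923 × 0.947 = 1821
30–39: 11426 × 0.951 = 10866
40–49: 5944 × 0.926 = 5504
50+: 13738 × 0.939 + 7772 × 0.335 = 12900 + 2604 = 15504
Net migration: 10–19 + 560 → 6688
Population now: 0–9=2603, 10–19=6688, 20–29=1821, 30–39=10866, 40–49=5504, 50+=15504
Period 4:
Births: 10866 × 0.438 = 4759
10–19: 2603 × 0.943 = 2455
20–29: 6688 × 0.947 = 6334
30–39: 1821 × 0.951 = 1732
40–49: 10866 × 0.926 = 10062
50+: 5504 × 0.939 + 15504 × 0.335 = 5168 + 5194 = 10362
Net migration: 10–19 + 560 → 3015
Population now: 0–9=4759, 10–19=3015, 20–29=6334, 30–39=1732, 40–49=10062, 50+=10362
Scenario B total after 4 periods: 36264
Difference B − A = 36264 − 34637 = 1627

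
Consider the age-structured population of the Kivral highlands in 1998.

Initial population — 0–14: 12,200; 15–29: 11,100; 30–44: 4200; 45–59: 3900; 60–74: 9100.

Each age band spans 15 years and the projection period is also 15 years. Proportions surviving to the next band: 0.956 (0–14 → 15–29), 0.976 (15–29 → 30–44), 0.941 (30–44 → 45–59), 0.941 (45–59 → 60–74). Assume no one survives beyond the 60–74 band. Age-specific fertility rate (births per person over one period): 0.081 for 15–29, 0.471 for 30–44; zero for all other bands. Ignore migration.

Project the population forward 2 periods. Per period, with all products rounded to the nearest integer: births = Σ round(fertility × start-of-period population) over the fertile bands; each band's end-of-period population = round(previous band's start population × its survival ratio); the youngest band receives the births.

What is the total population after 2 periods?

Numbering the groups 1..5 from youngest to oldest:
— Period 1 —
Births: 11100 * 0.081 = 899, 4200 * 0.471 = 1978 ⇒ total 2877
Group 2: 12200 * 0.956 = 11663
Group 3: 11100 * 0.976 = 10834
Group 4: 4200 * 0.941 = 3952
Group 5: 3900 * 0.941 = 3670
→ [2877, 11663, 10834, 3952, 3670]
— Period 2 —
Births: 11663 * 0.081 = 945, 10834 * 0.471 = 5103 ⇒ total 6048
Group 2: 2877 * 0.956 = 2750
Group 3: 11663 * 0.976 = 11383
Group 4: 10834 * 0.941 = 10195
Group 5: 3952 * 0.941 = 3719
→ [6048, 2750, 11383, 10195, 3719]
Total after period 2: 6048 + 2750 + 11383 + 10195 + 3719 = 34095

34095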